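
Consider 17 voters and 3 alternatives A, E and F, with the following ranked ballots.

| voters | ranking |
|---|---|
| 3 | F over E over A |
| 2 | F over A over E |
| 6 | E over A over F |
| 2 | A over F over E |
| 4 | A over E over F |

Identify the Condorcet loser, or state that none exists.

F

Pairwise majorities:
A vs E: E wins 9–8.
A vs F: A wins 12–5.
E–F: E 10–7.
F loses to every other alternative — it is the Condorcet loser.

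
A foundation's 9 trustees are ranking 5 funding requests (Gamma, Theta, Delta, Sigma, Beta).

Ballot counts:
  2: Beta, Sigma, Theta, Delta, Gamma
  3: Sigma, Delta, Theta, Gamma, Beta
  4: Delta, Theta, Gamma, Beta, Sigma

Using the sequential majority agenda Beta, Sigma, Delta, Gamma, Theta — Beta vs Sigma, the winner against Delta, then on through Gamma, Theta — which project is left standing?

Round 1: Beta vs Sigma — 6–3, Beta advances.
Round 2: Beta vs Delta — 2–7, Delta advances.
Round 3: Delta vs Gamma — 9–0, Delta advances.
Round 4: Delta vs Theta — 7–2, Delta advances.
The agenda winner is Delta.

Delta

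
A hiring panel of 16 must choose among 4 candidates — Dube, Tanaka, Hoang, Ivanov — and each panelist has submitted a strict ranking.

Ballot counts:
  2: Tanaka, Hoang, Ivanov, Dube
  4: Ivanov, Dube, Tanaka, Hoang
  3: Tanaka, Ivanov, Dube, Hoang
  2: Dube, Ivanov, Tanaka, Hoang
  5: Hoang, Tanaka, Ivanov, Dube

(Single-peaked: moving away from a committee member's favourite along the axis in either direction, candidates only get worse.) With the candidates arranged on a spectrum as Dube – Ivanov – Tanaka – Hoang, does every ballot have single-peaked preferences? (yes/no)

yes

Axis positions: Dube=1, Ivanov=2, Tanaka=3, Hoang=4.
Faction 1 (peak Tanaka at position 3): ranking walks positions 3-4-2-1, expanding outward from the peak — single-peaked.
Faction 2 (peak Ivanov at position 2): ranking walks positions 2-1-3-4, expanding outward from the peak — single-peaked.
Faction 3 (peak Tanaka at position 3): ranking walks positions 3-2-1-4, expanding outward from the peak — single-peaked.
Faction 4 (peak Dube at position 1): ranking walks positions 1-2-3-4, expanding outward from the peak — single-peaked.
Faction 5 (peak Hoang at position 4): ranking walks positions 4-3-2-1, expanding outward from the peak — single-peaked.
Every ranking is single-peaked on this axis.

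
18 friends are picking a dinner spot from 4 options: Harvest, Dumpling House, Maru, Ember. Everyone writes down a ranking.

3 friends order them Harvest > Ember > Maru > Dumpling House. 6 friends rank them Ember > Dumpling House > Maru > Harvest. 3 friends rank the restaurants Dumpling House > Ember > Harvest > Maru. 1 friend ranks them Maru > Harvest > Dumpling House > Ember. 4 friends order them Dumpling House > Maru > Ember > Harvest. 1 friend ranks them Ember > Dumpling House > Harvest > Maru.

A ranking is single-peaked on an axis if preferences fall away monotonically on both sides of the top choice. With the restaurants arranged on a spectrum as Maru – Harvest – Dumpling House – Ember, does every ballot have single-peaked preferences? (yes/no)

Axis positions: Maru=1, Harvest=2, Dumpling House=3, Ember=4.
Type 1: ranking walks positions 2-4-1-3; Ember is ranked above Dumpling House even though Dumpling House lies between Ember and the peak Harvest on the axis — preferences dip and rise again. Not single-peaked.
Type 2: ranking walks positions 4-3-1-2; Maru is ranked above Harvest even though Harvest lies between Maru and the peak Ember on the axis — preferences dip and rise again. Not single-peaked.
Type 3 (peak Dumpling House at position 3): ranking walks positions 3-4-2-1, expanding outward from the peak — single-peaked.
Type 4 (peak Maru at position 1): ranking walks positions 1-2-3-4, expanding outward from the peak — single-peaked.
Type 5: ranking walks positions 3-1-4-2; Maru is ranked above Harvest even though Harvest lies between Maru and the peak Dumpling House on the axis — preferences dip and rise again. Not single-peaked.
Type 6 (peak Ember at position 4): ranking walks positions 4-3-2-1, expanding outward from the peak — single-peaked.
Type 1 violates single-peakedness, so the profile is not single-peaked on this axis.

no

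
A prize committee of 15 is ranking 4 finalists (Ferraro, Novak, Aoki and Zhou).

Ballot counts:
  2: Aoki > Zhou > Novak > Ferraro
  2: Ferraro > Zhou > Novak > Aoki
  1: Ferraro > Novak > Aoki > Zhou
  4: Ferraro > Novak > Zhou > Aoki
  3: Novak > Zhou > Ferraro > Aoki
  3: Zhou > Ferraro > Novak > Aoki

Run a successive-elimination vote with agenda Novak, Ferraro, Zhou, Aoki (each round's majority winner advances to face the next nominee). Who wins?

Zhou

Round 1: Novak vs Ferraro — 5–10, Ferraro advances.
Round 2: Ferraro vs Zhou — 7–8, Zhou advances.
Round 3: Zhou vs Aoki — 12–3, Zhou advances.
Zhou survives the agenda.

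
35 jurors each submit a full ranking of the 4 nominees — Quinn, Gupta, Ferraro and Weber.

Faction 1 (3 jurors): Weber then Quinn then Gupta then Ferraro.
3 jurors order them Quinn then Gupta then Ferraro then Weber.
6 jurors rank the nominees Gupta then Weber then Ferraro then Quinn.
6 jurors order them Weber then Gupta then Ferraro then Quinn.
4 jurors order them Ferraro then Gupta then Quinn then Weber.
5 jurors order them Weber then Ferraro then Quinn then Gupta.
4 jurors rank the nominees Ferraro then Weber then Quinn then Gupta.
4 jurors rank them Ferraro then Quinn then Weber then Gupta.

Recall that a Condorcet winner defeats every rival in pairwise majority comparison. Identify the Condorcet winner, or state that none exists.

Weber

Head-to-head results (35 jurors):
Quinn vs Gupta: 19 to 16, Quinn.
Quinn vs Ferraro: Quinn preferred on 3+3 = 6 ballots; Ferraro wins 29–6.
Quinn vs Weber: 11 to 24, Weber.
Gupta vs Ferraro: Gupta is ranked higher on 3+3+6+6 = 18 ballots, Ferraro on 17. Gupta wins 18–17.
Gupta vs Weber: 3+6+4 = 13 for Gupta, 22 for Weber — Weber by 22–13.
Ferraro vs Weber: Weber, 20–15.
Weber wins every pairwise contest, so Weber is the Condorcet winner.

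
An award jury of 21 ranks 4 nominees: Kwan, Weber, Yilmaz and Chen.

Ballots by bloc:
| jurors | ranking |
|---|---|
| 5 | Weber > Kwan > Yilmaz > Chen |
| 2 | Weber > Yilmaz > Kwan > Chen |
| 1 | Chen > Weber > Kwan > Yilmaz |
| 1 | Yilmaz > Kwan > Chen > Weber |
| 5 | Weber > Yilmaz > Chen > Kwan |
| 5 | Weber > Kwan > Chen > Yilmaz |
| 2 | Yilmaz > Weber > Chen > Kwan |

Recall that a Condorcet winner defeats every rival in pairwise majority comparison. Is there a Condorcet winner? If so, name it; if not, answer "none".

Weber

Check each pair by majority over 21 ballots:
Kwan vs Weber: Weber wins 20–1.
Kwan vs Yilmaz: Kwan wins 11–10.
Kwan–Chen: Kwan 13–8.
Weber vs Yilmaz: Weber, 18–3.
Weber vs Chen: Weber, 19–2.
Yilmaz vs Chen: Yilmaz, 15–6.
Weber wins every pairwise contest, so Weber is the Condorcet winner.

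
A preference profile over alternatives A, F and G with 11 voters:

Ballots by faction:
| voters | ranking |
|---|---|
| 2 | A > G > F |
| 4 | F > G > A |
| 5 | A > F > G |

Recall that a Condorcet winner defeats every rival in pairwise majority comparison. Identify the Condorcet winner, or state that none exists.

A

Pairwise majorities:
A vs F: A wins 7–4.
A vs G: 2+5 = 7 for A, 4 for G — A by 7–4.
F vs G: F is ranked higher on 4+5 = 9 ballots, G on 2. F wins 9–2.
A defeats every rival head-to-head and is the Condorcet winner.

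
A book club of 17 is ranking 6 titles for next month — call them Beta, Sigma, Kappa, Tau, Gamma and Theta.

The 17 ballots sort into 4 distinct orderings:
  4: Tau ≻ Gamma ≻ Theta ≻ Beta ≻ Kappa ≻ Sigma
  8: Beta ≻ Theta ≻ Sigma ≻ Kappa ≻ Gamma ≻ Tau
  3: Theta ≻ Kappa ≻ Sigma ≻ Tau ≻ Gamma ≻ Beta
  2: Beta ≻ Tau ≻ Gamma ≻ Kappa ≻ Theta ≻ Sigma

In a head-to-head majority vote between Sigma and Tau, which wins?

Ballots ranking Sigma above Tau: 8 + 3 = 11.
Ballots ranking Tau above Sigma: 17 − 11 = 6.
Sigma wins the head-to-head 11–6.

Sigma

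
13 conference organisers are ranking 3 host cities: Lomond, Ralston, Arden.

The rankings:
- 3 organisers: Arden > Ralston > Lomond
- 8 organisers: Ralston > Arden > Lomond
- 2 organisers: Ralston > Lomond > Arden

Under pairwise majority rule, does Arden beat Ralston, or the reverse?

Ballots ranking Arden above Ralston: 3.
Ballots ranking Ralston above Arden: 13 − 3 = 10.
Ralston wins the head-to-head 10–3.

Ralston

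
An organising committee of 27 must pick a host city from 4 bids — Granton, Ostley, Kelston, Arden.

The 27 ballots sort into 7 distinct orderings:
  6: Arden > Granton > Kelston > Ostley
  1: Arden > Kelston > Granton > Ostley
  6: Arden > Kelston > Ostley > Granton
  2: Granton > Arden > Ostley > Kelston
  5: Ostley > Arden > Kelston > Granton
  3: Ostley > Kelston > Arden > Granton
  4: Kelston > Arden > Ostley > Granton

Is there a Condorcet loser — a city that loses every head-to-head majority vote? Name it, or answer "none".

Pairwise majorities:
Granton vs Ostley: 6+1+2 = 9 for Granton, 18 for Ostley — Ostley by 18–9.
Granton vs Kelston: Granton preferred on 6+2 = 8 ballots; Kelston wins 19–8.
Granton vs Arden: Granton is ranked higher on 2 ballots, Arden on 25. Arden wins 25–2.
Ostley vs Kelston: 2+5+3 = 10 for Ostley, 17 for Kelston — Kelston by 17–10.
Ostley vs Arden: Arden, 19–8.
Kelston vs Arden: Kelston preferred on 3+4 = 7 ballots; Arden wins 20–7.
Only Granton has no wins; Granton is the Condorcet loser.

Granton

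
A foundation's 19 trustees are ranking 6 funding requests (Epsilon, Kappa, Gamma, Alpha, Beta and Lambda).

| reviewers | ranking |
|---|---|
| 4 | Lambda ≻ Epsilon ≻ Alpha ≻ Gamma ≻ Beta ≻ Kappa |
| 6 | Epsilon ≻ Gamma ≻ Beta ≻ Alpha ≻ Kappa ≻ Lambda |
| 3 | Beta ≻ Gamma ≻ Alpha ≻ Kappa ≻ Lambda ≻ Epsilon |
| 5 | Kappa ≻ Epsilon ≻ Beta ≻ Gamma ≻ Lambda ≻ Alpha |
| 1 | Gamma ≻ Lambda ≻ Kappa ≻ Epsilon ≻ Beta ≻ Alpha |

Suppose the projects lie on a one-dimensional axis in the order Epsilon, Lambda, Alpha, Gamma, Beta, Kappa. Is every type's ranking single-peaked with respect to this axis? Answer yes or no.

no

Axis positions: Epsilon=1, Lambda=2, Alpha=3, Gamma=4, Beta=5, Kappa=6.
Type 1 (peak Lambda at position 2): ranking walks positions 2-1-3-4-5-6, expanding outward from the peak — single-peaked.
Type 2: ranking walks positions 1-4-5-3-6-2; Gamma is ranked above Lambda even though Lambda lies between Gamma and the peak Epsilon on the axis — preferences dip and rise again. Not single-peaked.
Type 3 (peak Beta at position 5): ranking walks positions 5-4-3-6-2-1, expanding outward from the peak — single-peaked.
Type 4: ranking walks positions 6-1-5-4-2-3; Epsilon is ranked above Beta even though Beta lies between Epsilon and the peak Kappa on the axis — preferences dip and rise again. Not single-peaked.
Type 5: ranking walks positions 4-2-6-1-5-3; Lambda is ranked above Alpha even though Alpha lies between Lambda and the peak Gamma on the axis — preferences dip and rise again. Not single-peaked.
Type 2 violates single-peakedness, so the profile is not single-peaked on this axis.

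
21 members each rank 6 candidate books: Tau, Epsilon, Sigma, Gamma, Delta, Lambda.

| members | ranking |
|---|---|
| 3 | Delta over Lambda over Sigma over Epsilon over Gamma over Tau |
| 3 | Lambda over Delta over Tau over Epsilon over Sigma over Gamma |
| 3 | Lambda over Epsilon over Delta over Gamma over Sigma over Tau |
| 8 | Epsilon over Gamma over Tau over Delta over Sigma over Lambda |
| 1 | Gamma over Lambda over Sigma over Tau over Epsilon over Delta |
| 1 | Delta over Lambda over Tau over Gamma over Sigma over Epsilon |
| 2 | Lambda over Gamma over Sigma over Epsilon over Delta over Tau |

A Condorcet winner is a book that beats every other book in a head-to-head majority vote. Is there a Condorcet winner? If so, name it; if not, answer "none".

Head-to-head results (21 members):
Tau–Epsilon: Epsilon 16–5.
Tau vs Sigma: Tau, 12–9.
Tau vs Gamma: Gamma, 17–4.
Tau–Delta: Delta 12–9.
Tau vs Lambda: Lambda wins 13–8.
Epsilon–Sigma: Epsilon 14–7.
Epsilon–Gamma: Epsilon 17–4.
Epsilon vs Delta: Epsilon, 14–7.
Epsilon vs Lambda: Lambda, 13–8.
Sigma vs Gamma: Gamma wins 15–6.
Sigma vs Delta: Delta wins 18–3.
Sigma vs Lambda: Lambda, 13–8.
Gamma vs Delta: Gamma wins 11–10.
Gamma–Lambda: Lambda 12–9.
Delta vs Lambda: Delta, 12–9.
Every book loses at least once (Tau loses to Epsilon; Epsilon loses to Lambda; Sigma loses to Tau; Gamma loses to Epsilon; Delta loses to Epsilon; Lambda loses to Delta). The majority relation contains the cycle Epsilon > Delta > Lambda > Epsilon, so there is no Condorcet winner.

none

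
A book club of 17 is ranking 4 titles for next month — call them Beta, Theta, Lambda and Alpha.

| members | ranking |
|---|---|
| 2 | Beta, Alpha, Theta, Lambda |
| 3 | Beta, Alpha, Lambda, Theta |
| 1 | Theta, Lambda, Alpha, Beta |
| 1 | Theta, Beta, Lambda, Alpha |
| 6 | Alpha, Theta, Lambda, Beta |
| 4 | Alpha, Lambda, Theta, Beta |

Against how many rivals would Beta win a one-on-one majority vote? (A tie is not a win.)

Beta against each rival (17 members):
Beta vs Theta: 2+3 = 5 for Beta, 12 for Theta — Theta by 12–5.
Beta vs Lambda: Beta is ranked higher on 2+3+1 = 6 ballots, Lambda on 11. Lambda wins 11–6.
Beta vs Alpha: Beta preferred on 2+3+1 = 6 ballots; Alpha wins 11–6.
Beta beats no one; loses to Theta, Lambda, Alpha — 0 pairwise wins.

0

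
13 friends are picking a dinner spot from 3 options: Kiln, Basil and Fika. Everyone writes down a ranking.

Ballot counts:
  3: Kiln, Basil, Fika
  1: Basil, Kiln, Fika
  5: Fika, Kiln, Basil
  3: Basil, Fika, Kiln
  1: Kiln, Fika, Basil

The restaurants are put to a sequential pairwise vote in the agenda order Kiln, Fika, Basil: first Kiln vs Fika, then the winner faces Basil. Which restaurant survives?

Round 1: Kiln vs Fika — 5–8, Fika advances.
Round 2: Fika vs Basil — 6–7, Basil advances.
Basil survives the agenda.

Basil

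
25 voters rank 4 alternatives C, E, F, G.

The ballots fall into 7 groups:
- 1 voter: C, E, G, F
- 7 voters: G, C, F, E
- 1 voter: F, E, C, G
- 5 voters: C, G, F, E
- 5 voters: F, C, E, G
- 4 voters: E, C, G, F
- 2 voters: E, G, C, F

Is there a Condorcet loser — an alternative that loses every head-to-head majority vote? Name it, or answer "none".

none

Head-to-head results (25 voters):
C–E: C 18–7.
C vs F: C wins 19–6.
C vs G: 1+1+5+5+4 = 16 for C, 9 for G — C by 16–9.
E vs F: F wins 18–7.
E vs G: 1+1+5+4+2 = 13 for E, 12 for G — E by 13–12.
F vs G: 1+5 = 6 for F, 19 for G — G by 19–6.
Each alternative has at least one pairwise win (C beats E; E beats G; F beats E; G beats F) — no Condorcet loser.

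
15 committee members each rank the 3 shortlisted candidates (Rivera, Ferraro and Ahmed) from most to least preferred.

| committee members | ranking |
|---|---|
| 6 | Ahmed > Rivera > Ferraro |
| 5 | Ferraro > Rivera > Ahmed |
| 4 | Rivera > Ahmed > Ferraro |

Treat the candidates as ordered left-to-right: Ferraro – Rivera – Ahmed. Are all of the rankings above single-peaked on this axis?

yes

Axis positions: Ferraro=1, Rivera=2, Ahmed=3.
Faction 1 (peak Ahmed at position 3): ranking walks positions 3-2-1, expanding outward from the peak — single-peaked.
Faction 2 (peak Ferraro at position 1): ranking walks positions 1-2-3, expanding outward from the peak — single-peaked.
Faction 3 (peak Rivera at position 2): ranking walks positions 2-3-1, expanding outward from the peak — single-peaked.
Every ranking is single-peaked on this axis.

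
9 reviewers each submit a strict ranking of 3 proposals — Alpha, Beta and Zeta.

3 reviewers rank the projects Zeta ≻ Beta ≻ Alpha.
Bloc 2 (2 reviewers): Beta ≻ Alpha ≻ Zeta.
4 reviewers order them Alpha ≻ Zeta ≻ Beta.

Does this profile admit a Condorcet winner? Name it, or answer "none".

none

Check each pair by majority over 9 ballots:
Alpha vs Beta: 4 to 5, Beta.
Alpha vs Zeta: 6 to 3, Alpha.
Beta vs Zeta: Beta preferred on 2 ballots; Zeta wins 7–2.
Each project drops at least one matchup (Alpha loses to Beta; Beta loses to Zeta; Zeta loses to Alpha); the cycle Alpha → Zeta → Beta → Alpha rules out a Condorcet winner.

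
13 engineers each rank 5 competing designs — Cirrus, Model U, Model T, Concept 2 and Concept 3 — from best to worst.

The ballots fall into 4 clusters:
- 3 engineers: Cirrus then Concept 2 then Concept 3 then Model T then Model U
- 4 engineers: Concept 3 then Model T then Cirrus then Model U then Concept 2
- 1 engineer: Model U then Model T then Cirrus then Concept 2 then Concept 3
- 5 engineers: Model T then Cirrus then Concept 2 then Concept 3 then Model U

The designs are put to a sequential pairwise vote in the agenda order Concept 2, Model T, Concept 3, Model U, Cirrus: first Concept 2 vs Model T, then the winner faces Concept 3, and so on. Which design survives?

Round 1: Concept 2 vs Model T — 3–10, Model T advances.
Round 2: Model T vs Concept 3 — 6–7, Concept 3 advances.
Round 3: Concept 3 vs Model U — 12–1, Concept 3 advances.
Round 4: Concept 3 vs Cirrus — 4–9, Cirrus advances.
The agenda winner is Cirrus.

Cirrus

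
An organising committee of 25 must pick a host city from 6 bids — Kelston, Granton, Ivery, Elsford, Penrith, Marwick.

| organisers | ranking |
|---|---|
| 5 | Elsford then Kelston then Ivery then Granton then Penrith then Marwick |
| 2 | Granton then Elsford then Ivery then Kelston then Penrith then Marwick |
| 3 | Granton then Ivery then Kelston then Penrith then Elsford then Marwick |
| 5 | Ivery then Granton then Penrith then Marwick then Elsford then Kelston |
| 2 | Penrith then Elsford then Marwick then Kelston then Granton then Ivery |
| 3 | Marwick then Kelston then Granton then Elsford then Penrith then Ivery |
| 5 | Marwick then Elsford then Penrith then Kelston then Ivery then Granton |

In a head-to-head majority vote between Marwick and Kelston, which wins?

Marwick

Ballots ranking Marwick above Kelston: 5 + 2 + 3 + 5 = 15.
Ballots ranking Kelston above Marwick: 25 − 15 = 10.
Marwick wins the head-to-head 15–10.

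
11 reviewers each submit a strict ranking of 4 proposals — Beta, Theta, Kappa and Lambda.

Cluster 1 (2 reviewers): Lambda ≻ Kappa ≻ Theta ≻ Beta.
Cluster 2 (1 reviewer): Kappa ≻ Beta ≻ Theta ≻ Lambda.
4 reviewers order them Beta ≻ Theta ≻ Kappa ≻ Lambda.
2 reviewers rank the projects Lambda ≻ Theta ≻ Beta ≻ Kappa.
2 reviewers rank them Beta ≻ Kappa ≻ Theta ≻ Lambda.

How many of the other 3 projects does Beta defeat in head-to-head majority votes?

Beta against each rival (11 reviewers):
Beta vs Theta: Beta, 7–4.
Beta vs Kappa: 8 to 3, Beta.
Beta vs Lambda: 7 to 4, Beta.
Beta beats Theta, Kappa, Lambda — 3 pairwise wins.

3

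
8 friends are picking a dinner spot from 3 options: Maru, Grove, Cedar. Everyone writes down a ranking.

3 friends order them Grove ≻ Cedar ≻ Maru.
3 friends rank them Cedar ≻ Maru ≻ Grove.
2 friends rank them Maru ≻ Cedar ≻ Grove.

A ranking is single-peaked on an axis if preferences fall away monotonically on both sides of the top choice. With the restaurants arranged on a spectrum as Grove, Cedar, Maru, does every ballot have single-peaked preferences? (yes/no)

yes

Axis positions: Grove=1, Cedar=2, Maru=3.
Group 1 (peak Grove at position 1): ranking walks positions 1-2-3, expanding outward from the peak — single-peaked.
Group 2 (peak Cedar at position 2): ranking walks positions 2-3-1, expanding outward from the peak — single-peaked.
Group 3 (peak Maru at position 3): ranking walks positions 3-2-1, expanding outward from the peak — single-peaked.
Every ranking is single-peaked on this axis.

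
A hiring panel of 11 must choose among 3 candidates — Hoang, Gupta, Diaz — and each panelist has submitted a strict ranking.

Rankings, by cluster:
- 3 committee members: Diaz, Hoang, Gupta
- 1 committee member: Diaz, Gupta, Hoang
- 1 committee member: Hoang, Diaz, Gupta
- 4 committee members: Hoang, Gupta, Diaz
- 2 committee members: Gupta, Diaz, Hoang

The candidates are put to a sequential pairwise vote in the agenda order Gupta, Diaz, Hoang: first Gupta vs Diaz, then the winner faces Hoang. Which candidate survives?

Round 1: Gupta vs Diaz — 6–5, Gupta advances.
Round 2: Gupta vs Hoang — 3–8, Hoang advances.
Hoang survives the agenda.

Hoang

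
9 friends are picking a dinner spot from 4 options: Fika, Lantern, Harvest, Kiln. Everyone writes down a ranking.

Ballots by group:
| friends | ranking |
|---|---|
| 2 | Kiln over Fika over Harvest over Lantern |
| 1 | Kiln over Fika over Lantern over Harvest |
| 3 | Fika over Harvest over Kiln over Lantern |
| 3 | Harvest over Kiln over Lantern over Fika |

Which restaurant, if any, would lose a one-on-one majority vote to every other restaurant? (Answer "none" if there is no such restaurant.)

Lantern

Pairwise majorities:
Fika vs Lantern: 2+1+3 = 6 for Fika, 3 for Lantern — Fika by 6–3.
Fika vs Harvest: Fika preferred on 2+1+3 = 6 ballots; Fika wins 6–3.
Fika vs Kiln: 3 for Fika, 6 for Kiln — Kiln by 6–3.
Lantern vs Harvest: Lantern preferred on 1 ballot; Harvest wins 8–1.
Lantern vs Kiln: Lantern is ranked higher on 0 ballots, Kiln on 9. Kiln wins 9–0.
Harvest vs Kiln: 6 to 3, Harvest.
Only Lantern has no wins; Lantern is the Condorcet loser.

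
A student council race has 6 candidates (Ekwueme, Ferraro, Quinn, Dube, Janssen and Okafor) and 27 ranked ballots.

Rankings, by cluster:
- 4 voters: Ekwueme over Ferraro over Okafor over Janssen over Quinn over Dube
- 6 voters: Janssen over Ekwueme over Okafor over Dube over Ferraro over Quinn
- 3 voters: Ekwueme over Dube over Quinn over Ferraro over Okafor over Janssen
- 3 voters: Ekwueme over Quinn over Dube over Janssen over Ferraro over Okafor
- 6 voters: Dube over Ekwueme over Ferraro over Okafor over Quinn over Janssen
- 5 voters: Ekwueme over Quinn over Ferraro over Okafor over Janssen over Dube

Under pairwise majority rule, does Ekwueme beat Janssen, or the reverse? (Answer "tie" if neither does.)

Ballots ranking Ekwueme above Janssen: 4 + 3 + 3 + 6 + 5 = 21.
Ballots ranking Janssen above Ekwueme: 27 − 21 = 6.
Ekwueme wins the head-to-head 21–6.

Ekwueme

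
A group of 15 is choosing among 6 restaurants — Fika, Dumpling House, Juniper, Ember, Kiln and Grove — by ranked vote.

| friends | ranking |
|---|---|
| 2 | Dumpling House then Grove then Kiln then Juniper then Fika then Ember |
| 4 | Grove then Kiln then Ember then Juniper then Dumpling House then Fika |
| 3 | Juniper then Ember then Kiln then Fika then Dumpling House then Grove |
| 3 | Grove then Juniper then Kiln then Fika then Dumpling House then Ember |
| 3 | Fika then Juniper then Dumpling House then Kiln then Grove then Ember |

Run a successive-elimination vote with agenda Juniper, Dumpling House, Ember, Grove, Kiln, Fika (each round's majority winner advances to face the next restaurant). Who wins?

Grove

Round 1: Juniper vs Dumpling House — 13–2, Juniper advances.
Round 2: Juniper vs Ember — 11–4, Juniper advances.
Round 3: Juniper vs Grove — 6–9, Grove advances.
Round 4: Grove vs Kiln — 9–6, Grove advances.
Round 5: Grove vs Fika — 9–6, Grove advances.
The agenda winner is Grove.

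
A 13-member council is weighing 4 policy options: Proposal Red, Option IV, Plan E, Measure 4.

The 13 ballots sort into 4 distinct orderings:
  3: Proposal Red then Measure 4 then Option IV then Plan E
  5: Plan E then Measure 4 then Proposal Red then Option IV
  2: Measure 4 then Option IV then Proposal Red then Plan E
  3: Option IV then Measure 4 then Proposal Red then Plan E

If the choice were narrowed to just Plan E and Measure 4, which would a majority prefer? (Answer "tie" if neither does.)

Measure 4

Ballots ranking Plan E above Measure 4: 5.
Ballots ranking Measure 4 above Plan E: 13 − 5 = 8.
Measure 4 wins the head-to-head 8–5.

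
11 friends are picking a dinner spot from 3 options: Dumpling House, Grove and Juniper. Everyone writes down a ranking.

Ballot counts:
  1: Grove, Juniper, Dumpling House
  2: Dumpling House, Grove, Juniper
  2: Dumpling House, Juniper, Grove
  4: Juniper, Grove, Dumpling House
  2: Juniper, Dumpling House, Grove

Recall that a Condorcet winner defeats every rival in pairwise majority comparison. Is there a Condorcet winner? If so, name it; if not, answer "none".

Pairwise majorities:
Dumpling House vs Grove: Dumpling House is ranked higher on 2+2+2 = 6 ballots, Grove on 5. Dumpling House wins 6–5.
Dumpling House vs Juniper: Dumpling House is ranked higher on 2+2 = 4 ballots, Juniper on 7. Juniper wins 7–4.
Grove vs Juniper: Juniper wins 8–3.
Juniper defeats every rival head-to-head and is the Condorcet winner.

Juniper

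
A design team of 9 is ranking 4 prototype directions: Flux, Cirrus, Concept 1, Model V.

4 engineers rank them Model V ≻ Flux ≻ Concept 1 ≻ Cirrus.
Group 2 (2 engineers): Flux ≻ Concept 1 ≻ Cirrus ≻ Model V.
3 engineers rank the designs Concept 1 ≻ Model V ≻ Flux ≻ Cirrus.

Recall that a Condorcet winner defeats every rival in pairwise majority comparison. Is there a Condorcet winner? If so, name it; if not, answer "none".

none

Check each pair by majority over 9 ballots:
Flux vs Cirrus: Flux preferred on 4+2+3 = 9 ballots; Flux wins 9–0.
Flux vs Concept 1: 4+2 = 6 for Flux, 3 for Concept 1 — Flux by 6–3.
Flux vs Model V: 2 to 7, Model V.
Cirrus vs Concept 1: 0 for Cirrus, 9 for Concept 1 — Concept 1 by 9–0.
Cirrus vs Model V: Cirrus preferred on 2 ballots; Model V wins 7–2.
Concept 1 vs Model V: 5 to 4, Concept 1.
Each design drops at least one matchup (Flux loses to Model V; Cirrus loses to Flux; Concept 1 loses to Flux; Model V loses to Concept 1); the cycle Flux beats Concept 1 beats Model V beats Flux rules out a Condorcet winner.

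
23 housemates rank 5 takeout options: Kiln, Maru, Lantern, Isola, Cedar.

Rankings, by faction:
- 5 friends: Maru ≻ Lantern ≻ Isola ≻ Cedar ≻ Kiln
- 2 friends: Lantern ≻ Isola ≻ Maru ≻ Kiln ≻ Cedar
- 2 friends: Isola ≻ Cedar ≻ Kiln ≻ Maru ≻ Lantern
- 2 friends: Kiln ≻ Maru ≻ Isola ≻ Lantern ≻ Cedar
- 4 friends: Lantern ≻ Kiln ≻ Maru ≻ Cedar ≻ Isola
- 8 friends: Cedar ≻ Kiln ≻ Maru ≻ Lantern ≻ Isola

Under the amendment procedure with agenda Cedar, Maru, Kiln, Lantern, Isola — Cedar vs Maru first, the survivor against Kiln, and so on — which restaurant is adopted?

Round 1: Cedar vs Maru — 10–13, Maru advances.
Round 2: Maru vs Kiln — 7–16, Kiln advances.
Round 3: Kiln vs Lantern — 12–11, Kiln advances.
Round 4: Kiln vs Isola — 14–9, Kiln advances.
The agenda winner is Kiln.

Kiln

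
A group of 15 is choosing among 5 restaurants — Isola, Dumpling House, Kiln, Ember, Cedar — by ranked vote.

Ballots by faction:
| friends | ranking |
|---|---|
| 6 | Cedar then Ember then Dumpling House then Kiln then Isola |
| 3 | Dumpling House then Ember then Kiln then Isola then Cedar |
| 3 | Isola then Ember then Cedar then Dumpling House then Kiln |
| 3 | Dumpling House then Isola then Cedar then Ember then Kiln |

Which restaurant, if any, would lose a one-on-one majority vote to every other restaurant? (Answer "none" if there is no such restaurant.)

Head-to-head results (15 friends):
Isola vs Dumpling House: 3 to 12, Dumpling House.
Isola vs Kiln: Isola preferred on 3+3 = 6 ballots; Kiln wins 9–6.
Isola vs Ember: 6 to 9, Ember.
Isola vs Cedar: Isola is ranked higher on 3+3+3 = 9 ballots, Cedar on 6. Isola wins 9–6.
Dumpling House vs Kiln: Dumpling House preferred on 6+3+3+3 = 15 ballots; Dumpling House wins 15–0.
Dumpling House vs Ember: Ember, 9–6.
Dumpling House vs Cedar: Dumpling House is ranked higher on 3+3 = 6 ballots, Cedar on 9. Cedar wins 9–6.
Kiln–Ember: Ember 15–0.
Kiln vs Cedar: Cedar, 12–3.
Ember vs Cedar: Ember is ranked higher on 3+3 = 6 ballots, Cedar on 9. Cedar wins 9–6.
Every restaurant wins at least one matchup (Isola beats Cedar; Dumpling House beats Isola; Kiln beats Isola; Ember beats Isola; Cedar beats Dumpling House), so there is no Condorcet loser.

none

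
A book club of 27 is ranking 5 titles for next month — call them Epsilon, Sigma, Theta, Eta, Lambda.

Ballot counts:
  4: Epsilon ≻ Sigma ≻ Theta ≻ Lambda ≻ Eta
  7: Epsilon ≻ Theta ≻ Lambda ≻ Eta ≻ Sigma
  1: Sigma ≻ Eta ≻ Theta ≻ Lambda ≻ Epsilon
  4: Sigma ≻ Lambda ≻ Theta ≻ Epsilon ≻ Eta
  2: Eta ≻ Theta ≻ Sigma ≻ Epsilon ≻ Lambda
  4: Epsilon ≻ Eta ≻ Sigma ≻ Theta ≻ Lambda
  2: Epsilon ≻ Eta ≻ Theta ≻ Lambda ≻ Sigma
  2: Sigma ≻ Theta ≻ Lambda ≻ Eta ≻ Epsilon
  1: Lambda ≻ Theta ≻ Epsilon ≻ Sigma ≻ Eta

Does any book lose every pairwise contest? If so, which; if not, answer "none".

none

Head-to-head results (27 members):
Epsilon vs Sigma: Epsilon, 18–9.
Epsilon vs Theta: Epsilon wins 17–10.
Epsilon vs Eta: Epsilon is ranked higher on 4+7+4+4+2+1 = 22 ballots, Eta on 5. Epsilon wins 22–5.
Epsilon vs Lambda: Epsilon, 19–8.
Sigma vs Theta: Sigma wins 15–12.
Sigma–Eta: Eta 15–12.
Sigma vs Lambda: Sigma preferred on 4+1+4+2+4+2 = 17 ballots; Sigma wins 17–10.
Theta vs Eta: Theta, 18–9.
Theta vs Lambda: 22 to 5, Theta.
Eta–Lambda: Lambda 18–9.
No book is winless: Epsilon beats Sigma; Sigma beats Theta; Theta beats Eta; Eta beats Sigma; Lambda beats Eta. There is no Condorcet loser.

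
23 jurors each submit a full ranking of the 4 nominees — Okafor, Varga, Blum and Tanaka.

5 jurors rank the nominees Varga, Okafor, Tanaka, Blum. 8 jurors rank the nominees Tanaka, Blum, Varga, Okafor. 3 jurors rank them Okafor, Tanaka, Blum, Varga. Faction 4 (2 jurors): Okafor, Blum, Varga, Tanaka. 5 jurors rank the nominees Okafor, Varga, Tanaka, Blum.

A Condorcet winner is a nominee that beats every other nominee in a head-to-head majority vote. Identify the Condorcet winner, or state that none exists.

Head-to-head results (23 jurors):
Okafor–Varga: Varga 13–10.
Okafor–Blum: Okafor 15–8.
Okafor–Tanaka: Okafor 15–8.
Varga–Blum: Blum 13–10.
Varga–Tanaka: Varga 12–11.
Blum–Tanaka: Tanaka 21–2.
Every nominee loses at least once (Okafor loses to Varga; Varga loses to Blum; Blum loses to Okafor; Tanaka loses to Okafor). The majority relation contains the cycle Okafor > Blum > Varga > Okafor, so there is no Condorcet winner.

none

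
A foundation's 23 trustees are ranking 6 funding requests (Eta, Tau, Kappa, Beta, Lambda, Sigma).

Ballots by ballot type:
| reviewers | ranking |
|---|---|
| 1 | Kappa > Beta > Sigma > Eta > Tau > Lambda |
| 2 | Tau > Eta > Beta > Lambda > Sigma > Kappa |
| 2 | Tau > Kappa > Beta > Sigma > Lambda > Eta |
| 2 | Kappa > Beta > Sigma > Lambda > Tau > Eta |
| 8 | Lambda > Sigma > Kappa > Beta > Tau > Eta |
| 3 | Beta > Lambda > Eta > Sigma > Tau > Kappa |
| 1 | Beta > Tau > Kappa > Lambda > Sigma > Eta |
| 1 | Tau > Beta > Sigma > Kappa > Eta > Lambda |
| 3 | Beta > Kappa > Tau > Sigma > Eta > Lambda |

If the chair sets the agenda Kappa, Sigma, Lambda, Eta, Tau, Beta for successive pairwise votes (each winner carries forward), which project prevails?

Beta

Round 1: Kappa vs Sigma — 9–14, Sigma advances.
Round 2: Sigma vs Lambda — 9–14, Lambda advances.
Round 3: Lambda vs Eta — 16–7, Lambda advances.
Round 4: Lambda vs Tau — 13–10, Lambda advances.
Round 5: Lambda vs Beta — 8–15, Beta advances.
The agenda winner is Beta.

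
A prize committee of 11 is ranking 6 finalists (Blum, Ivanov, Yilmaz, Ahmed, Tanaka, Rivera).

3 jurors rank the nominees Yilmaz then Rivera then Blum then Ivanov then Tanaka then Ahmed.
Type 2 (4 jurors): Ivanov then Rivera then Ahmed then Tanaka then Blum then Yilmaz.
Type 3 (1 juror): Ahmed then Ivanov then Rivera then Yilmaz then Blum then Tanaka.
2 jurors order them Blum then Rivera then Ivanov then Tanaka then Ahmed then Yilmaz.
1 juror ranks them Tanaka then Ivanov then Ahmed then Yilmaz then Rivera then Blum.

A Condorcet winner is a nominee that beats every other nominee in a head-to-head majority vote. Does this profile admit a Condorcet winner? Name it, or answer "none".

Ivanov

Check each pair by majority over 11 ballots:
Blum vs Ivanov: Blum is ranked higher on 3+2 = 5 ballots, Ivanov on 6. Ivanov wins 6–5.
Blum vs Yilmaz: Blum is ranked higher on 4+2 = 6 ballots, Yilmaz on 5. Blum wins 6–5.
Blum vs Ahmed: Blum preferred on 3+2 = 5 ballots; Ahmed wins 6–5.
Blum vs Tanaka: Blum preferred on 3+1+2 = 6 ballots; Blum wins 6–5.
Blum vs Rivera: 2 for Blum, 9 for Rivera — Rivera by 9–2.
Ivanov vs Yilmaz: 4+1+2+1 = 8 for Ivanov, 3 for Yilmaz — Ivanov by 8–3.
Ivanov vs Ahmed: Ivanov is ranked higher on 3+4+2+1 = 10 ballots, Ahmed on 1. Ivanov wins 10–1.
Ivanov vs Tanaka: Ivanov preferred on 3+4+1+2 = 10 ballots; Ivanov wins 10–1.
Ivanov vs Rivera: Ivanov preferred on 4+1+1 = 6 ballots; Ivanov wins 6–5.
Yilmaz vs Ahmed: Yilmaz preferred on 3 ballots; Ahmed wins 8–3.
Yilmaz vs Tanaka: Yilmaz preferred on 3+1 = 4 ballots; Tanaka wins 7–4.
Yilmaz vs Rivera: 3+1 = 4 for Yilmaz, 7 for Rivera — Rivera by 7–4.
Ahmed vs Tanaka: Ahmed preferred on 4+1 = 5 ballots; Tanaka wins 6–5.
Ahmed vs Rivera: 2 to 9, Rivera.
Tanaka vs Rivera: 1 for Tanaka, 10 for Rivera — Rivera by 10–1.
Ivanov defeats every rival head-to-head and is the Condorcet winner.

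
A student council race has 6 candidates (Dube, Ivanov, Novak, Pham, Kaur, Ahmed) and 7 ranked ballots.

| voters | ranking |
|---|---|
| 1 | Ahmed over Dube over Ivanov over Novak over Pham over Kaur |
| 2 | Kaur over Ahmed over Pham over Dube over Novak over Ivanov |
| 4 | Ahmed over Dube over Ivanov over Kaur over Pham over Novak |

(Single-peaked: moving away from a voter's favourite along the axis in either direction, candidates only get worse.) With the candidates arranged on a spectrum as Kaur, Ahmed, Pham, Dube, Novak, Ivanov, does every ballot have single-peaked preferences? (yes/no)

Axis positions: Kaur=1, Ahmed=2, Pham=3, Dube=4, Novak=5, Ivanov=6.
Faction 1: ranking walks positions 2-4-6-5-3-1; Dube is ranked above Pham even though Pham lies between Dube and the peak Ahmed on the axis — preferences dip and rise again. Not single-peaked.
Faction 2 (peak Kaur at position 1): ranking walks positions 1-2-3-4-5-6, expanding outward from the peak — single-peaked.
Faction 3: ranking walks positions 2-4-6-1-3-5; Dube is ranked above Pham even though Pham lies between Dube and the peak Ahmed on the axis — preferences dip and rise again. Not single-peaked.
Faction 1 violates single-peakedness, so the profile is not single-peaked on this axis.

no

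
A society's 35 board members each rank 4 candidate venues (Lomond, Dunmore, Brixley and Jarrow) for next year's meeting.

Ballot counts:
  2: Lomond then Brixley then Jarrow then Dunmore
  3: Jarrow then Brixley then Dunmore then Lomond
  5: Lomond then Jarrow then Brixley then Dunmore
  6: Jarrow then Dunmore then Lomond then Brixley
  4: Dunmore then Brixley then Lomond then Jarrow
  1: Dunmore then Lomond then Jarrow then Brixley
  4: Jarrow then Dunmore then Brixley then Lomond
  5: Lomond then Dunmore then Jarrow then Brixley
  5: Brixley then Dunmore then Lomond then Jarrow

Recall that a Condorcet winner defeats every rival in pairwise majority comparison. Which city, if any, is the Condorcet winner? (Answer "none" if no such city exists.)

none

Head-to-head results (35 organisers):
Lomond vs Dunmore: Dunmore wins 23–12.
Lomond–Brixley: Lomond 19–16.
Lomond–Jarrow: Lomond 22–13.
Dunmore vs Brixley: Dunmore, 20–15.
Dunmore vs Jarrow: Jarrow, 20–15.
Brixley vs Jarrow: Jarrow wins 24–11.
No city is unbeaten: Lomond loses to Dunmore; Dunmore loses to Jarrow; Brixley loses to Lomond; Jarrow loses to Lomond. In particular Lomond → Jarrow → Dunmore → Lomond is a majority cycle — no Condorcet winner exists.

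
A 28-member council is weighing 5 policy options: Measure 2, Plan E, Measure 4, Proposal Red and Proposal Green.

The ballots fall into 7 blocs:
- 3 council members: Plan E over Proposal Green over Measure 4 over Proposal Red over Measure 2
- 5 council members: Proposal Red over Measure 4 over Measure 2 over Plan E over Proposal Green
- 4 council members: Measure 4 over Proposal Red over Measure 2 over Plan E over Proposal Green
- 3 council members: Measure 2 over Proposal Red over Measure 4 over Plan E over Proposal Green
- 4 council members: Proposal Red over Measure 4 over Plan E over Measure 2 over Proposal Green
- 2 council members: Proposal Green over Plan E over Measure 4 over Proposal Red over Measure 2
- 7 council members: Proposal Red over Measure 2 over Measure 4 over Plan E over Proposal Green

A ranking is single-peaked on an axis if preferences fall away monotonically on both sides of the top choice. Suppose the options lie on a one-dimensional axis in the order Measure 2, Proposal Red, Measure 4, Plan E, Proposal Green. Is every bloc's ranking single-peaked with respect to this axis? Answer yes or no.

Axis positions: Measure 2=1, Proposal Red=2, Measure 4=3, Plan E=4, Proposal Green=5.
Bloc 1 (peak Plan E at position 4): ranking walks positions 4-5-3-2-1, expanding outward from the peak — single-peaked.
Bloc 2 (peak Proposal Red at position 2): ranking walks positions 2-3-1-4-5, expanding outward from the peak — single-peaked.
Bloc 3 (peak Measure 4 at position 3): ranking walks positions 3-2-1-4-5, expanding outward from the peak — single-peaked.
Bloc 4 (peak Measure 2 at position 1): ranking walks positions 1-2-3-4-5, expanding outward from the peak — single-peaked.
Bloc 5 (peak Proposal Red at position 2): ranking walks positions 2-3-4-1-5, expanding outward from the peak — single-peaked.
Bloc 6 (peak Proposal Green at position 5): ranking walks positions 5-4-3-2-1, expanding outward from the peak — single-peaked.
Bloc 7 (peak Proposal Red at position 2): ranking walks positions 2-1-3-4-5, expanding outward from the peak — single-peaked.
Every ranking is single-peaked on this axis.

yes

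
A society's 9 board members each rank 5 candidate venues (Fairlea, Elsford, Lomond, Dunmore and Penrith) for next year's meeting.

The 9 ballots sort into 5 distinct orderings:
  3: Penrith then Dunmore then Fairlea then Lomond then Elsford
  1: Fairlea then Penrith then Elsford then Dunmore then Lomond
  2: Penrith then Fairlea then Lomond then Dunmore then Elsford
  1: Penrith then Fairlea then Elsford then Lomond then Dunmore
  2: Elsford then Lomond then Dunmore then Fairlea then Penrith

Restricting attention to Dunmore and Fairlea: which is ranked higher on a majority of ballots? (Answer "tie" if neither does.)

Ballots ranking Dunmore above Fairlea: 3 + 2 = 5.
Ballots ranking Fairlea above Dunmore: 9 − 5 = 4.
Dunmore wins the head-to-head 5–4.

Dunmore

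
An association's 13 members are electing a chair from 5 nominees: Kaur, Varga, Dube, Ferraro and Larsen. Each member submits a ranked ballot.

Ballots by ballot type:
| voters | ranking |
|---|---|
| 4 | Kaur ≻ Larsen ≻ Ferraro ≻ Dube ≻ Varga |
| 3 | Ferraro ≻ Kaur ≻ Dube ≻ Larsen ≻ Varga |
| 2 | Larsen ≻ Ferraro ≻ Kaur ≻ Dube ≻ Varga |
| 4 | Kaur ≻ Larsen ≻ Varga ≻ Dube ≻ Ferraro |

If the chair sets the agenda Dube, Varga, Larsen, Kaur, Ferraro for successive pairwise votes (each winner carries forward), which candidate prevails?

Round 1: Dube vs Varga — 9–4, Dube advances.
Round 2: Dube vs Larsen — 3–10, Larsen advances.
Round 3: Larsen vs Kaur — 2–11, Kaur advances.
Round 4: Kaur vs Ferraro — 8–5, Kaur advances.
The agenda winner is Kaur.

Kaur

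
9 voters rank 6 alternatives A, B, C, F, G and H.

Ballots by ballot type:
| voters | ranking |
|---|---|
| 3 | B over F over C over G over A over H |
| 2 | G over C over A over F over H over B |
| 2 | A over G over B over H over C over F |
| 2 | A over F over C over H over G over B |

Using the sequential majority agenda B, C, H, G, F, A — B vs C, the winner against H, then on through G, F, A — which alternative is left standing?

Round 1: B vs C — 5–4, B advances.
Round 2: B vs H — 5–4, B advances.
Round 3: B vs G — 3–6, G advances.
Round 4: G vs F — 4–5, F advances.
Round 5: F vs A — 3–6, A advances.
A survives the agenda.

A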